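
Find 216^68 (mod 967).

68 in binary is 1000100, i.e. 68 = 64 + 4.
216^1 ≡ 216 (mod 967)
216^2 ≡ 216^2 = 46656 ≡ 240 (mod 967)
216^4 ≡ 240^2 = 57600 ≡ 547 (mod 967)
216^8 ≡ 547^2 = 299209 ≡ 406 (mod 967)
216^16 ≡ 406^2 = 164836 ≡ 446 (mod 967)
216^32 ≡ 446^2 = 198916 ≡ 681 (mod 967)
216^64 ≡ 681^2 = 463761 ≡ 568 (mod 967)
216^68 = 216^64 · 216^4 ≡ 568 · 547 (mod 967).
568 · 547 = 310696 ≡ 289 (mod 967).

289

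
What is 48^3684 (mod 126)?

Using repeated squaring:
3684 in binary is 111001100100, i.e. 3684 = 2048 + 1024 + 512 + 64 + 32 + 4.
48^1 ≡ 48 (mod 126)
48^2 ≡ 48^2 = 2304 ≡ 36 (mod 126)
48^4 ≡ 36^2 = 1296 ≡ 36 (mod 126)
48^8 ≡ 36^2 = 1296 ≡ 36 (mod 126)
48^16 ≡ 36^2 = 1296 ≡ 36 (mod 126)
48^32 ≡ 36^2 = 1296 ≡ 36 (mod 126)
48^64 ≡ 36^2 = 1296 ≡ 36 (mod 126)
48^128 ≡ 36^2 = 1296 ≡ 36 (mod 126)
48^256 ≡ 36^2 = 1296 ≡ 36 (mod 126)
48^512 ≡ 36^2 = 1296 ≡ 36 (mod 126)
48^1024 ≡ 36^2 = 1296 ≡ 36 (mod 126)
48^2048 ≡ 36^2 = 1296 ≡ 36 (mod 126)
48^3684 = 48^2048 · 48^1024 · 48^512 · 48^64 · 48^32 · 48^4 ≡ 36 · 36 · 36 · 36 · 36 · 36 (mod 126).
Accumulate the product:
36 · 36 = 1296 ≡ 36
36 · 36 = 1296 ≡ 36
36 · 36 = 1296 ≡ 36
36 · 36 = 1296 ≡ 36
36 · 36 = 1296 ≡ 36

36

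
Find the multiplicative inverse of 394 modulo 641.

532

Run the extended Euclidean algorithm:
641 = 1*394 + 247
394 = 1*247 + 147
247 = 1*147 + 100
147 = 1*100 + 47
100 = 2*47 + 6
47 = 7*6 + 5
6 = 1*5 + 1
5 = 5*1 + 0
gcd(394, 641) = 1, so the inverse exists.
Bézout: 1 = 67*641 − 109*394.
So 394⁻¹ ≡ −109 ≡ 532 (mod 641).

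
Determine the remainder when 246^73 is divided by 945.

351

By square-and-multiply:
246^1 ≡ 246 (mod 945)
246^2 ≡ 246^2 = 60516 ≡ 36 (mod 945)
246^4 ≡ 36^2 = 1296 ≡ 351 (mod 945)
246^8 ≡ 351^2 = 123201 ≡ 351 (mod 945)
246^16 ≡ 351^2 = 123201 ≡ 351 (mod 945)
246^32 ≡ 351^2 = 123201 ≡ 351 (mod 945)
246^64 ≡ 351^2 = 123201 ≡ 351 (mod 945)
246^73 = 246^64 × 246^8 × 246^1 ≡ 351 × 351 × 246 (mod 945).
Accumulate the product:
351 × 351 = 123201 ≡ 351
351 × 246 = 86346 ≡ 351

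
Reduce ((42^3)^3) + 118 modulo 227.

(42)^3 ≡ 86 (mod 227)
(86)^3 ≡ 2 (mod 227)
2 + 118 = 120

120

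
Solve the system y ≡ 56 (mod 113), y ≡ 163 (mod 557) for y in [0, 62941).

113⁻¹ mod 557: 113·488 ≡ 1 (mod 557), so 113⁻¹ ≡ 488.
y = 56 + 113·((163 − 56)·488 mod 557) = 56 + 113·415 = 46951.
Check: 46951 mod 113 = 56, 46951 mod 557 = 163. ✓

46951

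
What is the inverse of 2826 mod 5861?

5216

Run the extended Euclidean algorithm:
5861 = 2×2826 + 209
2826 = 13×209 + 109
209 = 1×109 + 100
109 = 1×100 + 9
100 = 11×9 + 1
9 = 9×1 + 0
gcd(2826, 5861) = 1, so the inverse exists.
Back-substitute for 1:
1 = 1×100 − 11×9
  = −11×109 + 12×100
  = 12×209 − 23×109
  = −23×2826 + 311×209
  = 311×5861 − 645×2826
So 2826⁻¹ ≡ −645 ≡ 5216 (mod 5861).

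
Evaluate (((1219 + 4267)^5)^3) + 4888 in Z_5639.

1219 + 4267 = 5486
(5486)^5 ≡ 961 (mod 5639)
(961)^3 ≡ 4027 (mod 5639)
4027 + 4888 = 8915 ≡ 3276 (mod 5639)

3276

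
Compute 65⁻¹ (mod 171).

50

Apply the Euclidean algorithm and back-substitute:
171 = 2×65 + 41
65 = 1×41 + 24
41 = 1×24 + 17
24 = 1×17 + 7
17 = 2×7 + 3
7 = 2×3 + 1
3 = 3×1 + 0
gcd(65, 171) = 1, so the inverse exists.
Bézout: 1 = −19×171 + 50×65.
So 65⁻¹ ≡ 50 (mod 171).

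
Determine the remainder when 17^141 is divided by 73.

10

Compute successive squares:
141 in binary is 10001101, i.e. 141 = 128 + 8 + 4 + 1.
17^1 ≡ 17 (mod 73)
17^2 ≡ 17^2 = 289 ≡ 70 (mod 73)
17^4 ≡ 70^2 = 4900 ≡ 9 (mod 73)
17^8 ≡ 9^2 = 81 ≡ 8 (mod 73)
17^16 ≡ 8^2 = 64 (mod 73)
17^32 ≡ 64^2 = 4096 ≡ 8 (mod 73)
17^64 ≡ 8^2 = 64 (mod 73)
17^128 ≡ 64^2 = 4096 ≡ 8 (mod 73)
17^141 = 17^128 * 17^8 * 17^4 * 17^1 ≡ 8 * 8 * 9 * 17 (mod 73).
Accumulate the product:
8 * 8 = 64
64 * 9 = 576 ≡ 65
65 * 17 = 1105 ≡ 10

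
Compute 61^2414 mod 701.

Using repeated squaring:
2414 in binary is 100101101110, i.e. 2414 = 2048 + 256 + 64 + 32 + 8 + 4 + 2.
61^1 ≡ 61 (mod 701)
61^2 ≡ 61^2 = 3721 ≡ 216 (mod 701)
61^4 ≡ 216^2 = 46656 ≡ 390 (mod 701)
61^8 ≡ 390^2 = 152100 ≡ 684 (mod 701)
61^16 ≡ 684^2 = 467856 ≡ 289 (mod 701)
61^32 ≡ 289^2 = 83521 ≡ 102 (mod 701)
61^64 ≡ 102^2 = 10404 ≡ 590 (mod 701)
61^128 ≡ 590^2 = 348100 ≡ 404 (mod 701)
61^256 ≡ 404^2 = 163216 ≡ 584 (mod 701)
61^512 ≡ 584^2 = 341056 ≡ 370 (mod 701)
61^1024 ≡ 370^2 = 136900 ≡ 205 (mod 701)
61^2048 ≡ 205^2 = 42025 ≡ 666 (mod 701)
61^2414 = 61^2048 * 61^256 * 61^64 * 61^32 * 61^8 * 61^4 * 61^2 ≡ 666 * 584 * 590 * 102 * 684 * 390 * 216 (mod 701).
Accumulate the product:
666 * 584 = 388944 ≡ 590
590 * 590 = 348100 ≡ 404
404 * 102 = 41208 ≡ 550
550 * 684 = 376200 ≡ 464
464 * 390 = 180960 ≡ 102
102 * 216 = 22032 ≡ 301

301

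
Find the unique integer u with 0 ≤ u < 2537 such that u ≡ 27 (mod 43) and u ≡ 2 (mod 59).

43⁻¹ mod 59: 43×11 ≡ 1 (mod 59), so 43⁻¹ ≡ 11.
u = 27 + 43×((2 − 27)×11 mod 59) = 27 + 43×20 = 887.
Check: 887 mod 43 = 27, 887 mod 59 = 2. ✓

887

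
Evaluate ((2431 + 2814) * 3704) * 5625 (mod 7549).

2431 + 2814 = 5245
5245 * 3704 = 19427480 ≡ 3903 (mod 7549)
3903 * 5625 = 21954375 ≡ 1883 (mod 7549)

1883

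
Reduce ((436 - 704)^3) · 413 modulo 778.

542

436 - 704 = -268 ≡ 510 (mod 778)
(510)^3 ≡ 444 (mod 778)
444 · 413 = 183372 ≡ 542 (mod 778)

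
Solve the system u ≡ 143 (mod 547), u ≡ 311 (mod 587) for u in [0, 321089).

547⁻¹ mod 587: 547*44 ≡ 1 (mod 587), so 547⁻¹ ≡ 44.
u = 143 + 547*((311 − 143)*44 mod 587) = 143 + 547*348 = 190499.
Check: 190499 mod 547 = 143, 190499 mod 587 = 311. ✓

190499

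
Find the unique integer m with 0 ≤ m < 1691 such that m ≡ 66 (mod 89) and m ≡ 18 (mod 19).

89⁻¹ mod 19: 89×3 ≡ 1 (mod 19), so 89⁻¹ ≡ 3.
m = 66 + 89×((18 − 66)×3 mod 19) = 66 + 89×8 = 778.

778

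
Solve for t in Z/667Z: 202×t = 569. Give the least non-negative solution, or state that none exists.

gcd(202, 667) = 1, so a unique solution mod 667 exists.
202⁻¹ ≡ 492 (mod 667).
t ≡ 492×569 ≡ 475 (mod 667).

475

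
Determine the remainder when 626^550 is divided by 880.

Using repeated squaring:
550 in binary is 1000100110, i.e. 550 = 512 + 32 + 4 + 2.
626^1 ≡ 626 (mod 880)
626^2 ≡ 626^2 = 391876 ≡ 276 (mod 880)
626^4 ≡ 276^2 = 76176 ≡ 496 (mod 880)
626^8 ≡ 496^2 = 246016 ≡ 496 (mod 880)
626^16 ≡ 496^2 = 246016 ≡ 496 (mod 880)
626^32 ≡ 496^2 = 246016 ≡ 496 (mod 880)
626^64 ≡ 496^2 = 246016 ≡ 496 (mod 880)
626^128 ≡ 496^2 = 246016 ≡ 496 (mod 880)
626^256 ≡ 496^2 = 246016 ≡ 496 (mod 880)
626^512 ≡ 496^2 = 246016 ≡ 496 (mod 880)
626^550 = 626^512 · 626^32 · 626^4 · 626^2 ≡ 496 · 496 · 496 · 276 (mod 880).
Accumulate the product:
496 · 496 = 246016 ≡ 496
496 · 496 = 246016 ≡ 496
496 · 276 = 136896 ≡ 496

496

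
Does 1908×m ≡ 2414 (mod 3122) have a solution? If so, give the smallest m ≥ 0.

gcd(1908, 3122) = 2, and 2 | 2414, so solutions exist.
Divide through by 2: 954×m ≡ 1207 (mod 1561).
954⁻¹ ≡ 18 (mod 1561).
m ≡ 18×1207 ≡ 1433 (mod 1561).
The smallest non-negative solution is m = 1433.

1433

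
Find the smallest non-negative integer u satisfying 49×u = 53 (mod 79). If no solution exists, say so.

43

gcd(49, 79) = 1, so a unique solution mod 79 exists.
49⁻¹ ≡ 50 (mod 79).
u ≡ 50×53 ≡ 43 (mod 79).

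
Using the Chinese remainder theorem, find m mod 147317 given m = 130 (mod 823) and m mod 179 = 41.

823⁻¹ mod 179: 823*87 ≡ 1 (mod 179), so 823⁻¹ ≡ 87.
m = 130 + 823*((41 − 130)*87 mod 179) = 130 + 823*133 = 109589.

109589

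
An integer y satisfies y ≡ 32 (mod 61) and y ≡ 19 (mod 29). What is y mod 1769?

947

61⁻¹ mod 29: 61×10 ≡ 1 (mod 29), so 61⁻¹ ≡ 10.
y = 32 + 61×((19 − 32)×10 mod 29) = 32 + 61×15 = 947.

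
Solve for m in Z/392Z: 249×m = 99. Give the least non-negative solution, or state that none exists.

gcd(249, 392) = 1, so a unique solution mod 392 exists.
249⁻¹ ≡ 233 (mod 392).
m ≡ 233×99 ≡ 331 (mod 392).

331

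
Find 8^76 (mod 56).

By square-and-multiply:
76 in binary is 1001100, i.e. 76 = 64 + 8 + 4.
8^1 ≡ 8 (mod 56)
8^2 ≡ 8^2 = 64 ≡ 8 (mod 56)
8^4 ≡ 8^2 = 64 ≡ 8 (mod 56)
8^8 ≡ 8^2 = 64 ≡ 8 (mod 56)
8^16 ≡ 8^2 = 64 ≡ 8 (mod 56)
8^32 ≡ 8^2 = 64 ≡ 8 (mod 56)
8^64 ≡ 8^2 = 64 ≡ 8 (mod 56)
8^76 = 8^64 · 8^8 · 8^4 ≡ 8 · 8 · 8 (mod 56).
Accumulate the product:
8 · 8 = 64 ≡ 8
8 · 8 = 64 ≡ 8

8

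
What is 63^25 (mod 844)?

299

Compute successive squares:
25 in binary is 11001, i.e. 25 = 16 + 8 + 1.
63^1 ≡ 63 (mod 844)
63^2 ≡ 63^2 = 3969 ≡ 593 (mod 844)
63^4 ≡ 593^2 = 351649 ≡ 545 (mod 844)
63^8 ≡ 545^2 = 297025 ≡ 781 (mod 844)
63^16 ≡ 781^2 = 609961 ≡ 593 (mod 844)
63^25 = 63^16 × 63^8 × 63^1 ≡ 593 × 781 × 63 (mod 844).
Accumulate the product:
593 × 781 = 463133 ≡ 621
621 × 63 = 39123 ≡ 299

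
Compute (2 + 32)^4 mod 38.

28

2 + 32 = 34
(34)^4 ≡ 28 (mod 38)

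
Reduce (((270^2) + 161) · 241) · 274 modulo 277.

(270)^2 ≡ 49 (mod 277)
49 + 161 = 210
210 · 241 = 50610 ≡ 196 (mod 277)
196 · 274 = 53704 ≡ 243 (mod 277)

243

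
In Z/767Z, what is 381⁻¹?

Apply the Euclidean algorithm and back-substitute:
767 = 2*381 + 5
381 = 76*5 + 1
5 = 5*1 + 0
gcd(381, 767) = 1, so the inverse exists.
Back-substitute for 1:
1 = 1*381 − 76*5
  = −76*767 + 153*381
So 381⁻¹ ≡ 153 (mod 767).

153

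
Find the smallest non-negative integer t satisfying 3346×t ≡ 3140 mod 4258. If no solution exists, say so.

230

gcd(3346, 4258) = 2, and 2 | 3140, so solutions exist.
Divide through by 2: 1673×t ≡ 1570 mod 2129.
1673⁻¹ ≡ 1424 (mod 2129).
t ≡ 1424×1570 ≡ 230 (mod 2129).
The smallest non-negative solution is t = 230.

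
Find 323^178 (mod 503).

79

178 in binary is 10110010, i.e. 178 = 128 + 32 + 16 + 2.
323^1 ≡ 323 (mod 503)
323^2 ≡ 323^2 = 104329 ≡ 208 (mod 503)
323^4 ≡ 208^2 = 43264 ≡ 6 (mod 503)
323^8 ≡ 6^2 = 36 (mod 503)
323^16 ≡ 36^2 = 1296 ≡ 290 (mod 503)
323^32 ≡ 290^2 = 84100 ≡ 99 (mod 503)
323^64 ≡ 99^2 = 9801 ≡ 244 (mod 503)
323^128 ≡ 244^2 = 59536 ≡ 182 (mod 503)
323^178 = 323^128 · 323^32 · 323^16 · 323^2 ≡ 182 · 99 · 290 · 208 (mod 503).
Accumulate the product:
182 · 99 = 18018 ≡ 413
413 · 290 = 119770 ≡ 56
56 · 208 = 11648 ≡ 79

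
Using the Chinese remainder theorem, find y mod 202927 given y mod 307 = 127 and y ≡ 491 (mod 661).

307⁻¹ mod 661: 307*450 ≡ 1 (mod 661), so 307⁻¹ ≡ 450.
y = 127 + 307*((491 − 127)*450 mod 661) = 127 + 307*533 = 163758.
Check: 163758 mod 307 = 127, 163758 mod 661 = 491. ✓

163758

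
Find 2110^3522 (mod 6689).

803

3522 in binary is 110111000010, i.e. 3522 = 2048 + 1024 + 256 + 128 + 64 + 2.
2110^1 ≡ 2110 (mod 6689)
2110^2 ≡ 2110^2 = 4452100 ≡ 3915 (mod 6689)
2110^4 ≡ 3915^2 = 15327225 ≡ 2726 (mod 6689)
2110^8 ≡ 2726^2 = 7431076 ≡ 6286 (mod 6689)
2110^16 ≡ 6286^2 = 39513796 ≡ 1873 (mod 6689)
2110^32 ≡ 1873^2 = 3508129 ≡ 3093 (mod 6689)
2110^64 ≡ 3093^2 = 9566649 ≡ 1379 (mod 6689)
2110^128 ≡ 1379^2 = 1901641 ≡ 1965 (mod 6689)
2110^256 ≡ 1965^2 = 3861225 ≡ 1672 (mod 6689)
2110^512 ≡ 1672^2 = 2795584 ≡ 6271 (mod 6689)
2110^1024 ≡ 6271^2 = 39325441 ≡ 810 (mod 6689)
2110^2048 ≡ 810^2 = 656100 ≡ 578 (mod 6689)
2110^3522 = 2110^2048 · 2110^1024 · 2110^256 · 2110^128 · 2110^64 · 2110^2 ≡ 578 · 810 · 1672 · 1965 · 1379 · 3915 (mod 6689).
Accumulate the product:
578 · 810 = 468180 ≡ 6639
6639 · 1672 = 11100408 ≡ 3357
3357 · 1965 = 6596505 ≡ 1151
1151 · 1379 = 1587229 ≡ 1936
1936 · 3915 = 7579440 ≡ 803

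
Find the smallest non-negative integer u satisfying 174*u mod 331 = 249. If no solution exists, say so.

gcd(174, 331) = 1, so a unique solution mod 331 exists.
174⁻¹ ≡ 78 (mod 331).
u ≡ 78*249 ≡ 224 (mod 331).

224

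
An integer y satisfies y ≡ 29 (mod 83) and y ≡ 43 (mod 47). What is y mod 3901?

83⁻¹ mod 47: 83×17 ≡ 1 (mod 47), so 83⁻¹ ≡ 17.
y = 29 + 83×((43 − 29)×17 mod 47) = 29 + 83×3 = 278.
Check: 278 mod 83 = 29, 278 mod 47 = 43. ✓

278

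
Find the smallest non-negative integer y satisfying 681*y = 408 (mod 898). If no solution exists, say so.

gcd(681, 898) = 1, so a unique solution mod 898 exists.
681⁻¹ ≡ 509 (mod 898).
y ≡ 509*408 ≡ 234 (mod 898).

234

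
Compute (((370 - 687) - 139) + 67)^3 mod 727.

594

370 - 687 = -317 ≡ 410 (mod 727)
410 - 139 = 271
271 + 67 = 338
(338)^3 ≡ 594 (mod 727)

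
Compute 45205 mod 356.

349

45205 = 126×356 + 349, so 45205 ≡ 349 (mod 356).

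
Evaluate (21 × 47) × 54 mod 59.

21

21 × 47 = 987 ≡ 43 (mod 59)
43 × 54 = 2322 ≡ 21 (mod 59)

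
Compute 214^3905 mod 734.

Using repeated squaring:
3905 in binary is 111101000001, i.e. 3905 = 2048 + 1024 + 512 + 256 + 64 + 1.
214^1 ≡ 214 (mod 734)
214^2 ≡ 214^2 = 45796 ≡ 288 (mod 734)
214^4 ≡ 288^2 = 82944 ≡ 2 (mod 734)
214^8 ≡ 2^2 = 4 (mod 734)
214^16 ≡ 4^2 = 16 (mod 734)
214^32 ≡ 16^2 = 256 (mod 734)
214^64 ≡ 256^2 = 65536 ≡ 210 (mod 734)
214^128 ≡ 210^2 = 44100 ≡ 60 (mod 734)
214^256 ≡ 60^2 = 3600 ≡ 664 (mod 734)
214^512 ≡ 664^2 = 440896 ≡ 496 (mod 734)
214^1024 ≡ 496^2 = 246016 ≡ 126 (mod 734)
214^2048 ≡ 126^2 = 15876 ≡ 462 (mod 734)
214^3905 = 214^2048 × 214^1024 × 214^512 × 214^256 × 214^64 × 214^1 ≡ 462 × 126 × 496 × 664 × 210 × 214 (mod 734).
Accumulate the product:
462 × 126 = 58212 ≡ 226
226 × 496 = 112096 ≡ 528
528 × 664 = 350592 ≡ 474
474 × 210 = 99540 ≡ 450
450 × 214 = 96300 ≡ 146

146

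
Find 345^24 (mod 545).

By square-and-multiply:
24 in binary is 11000, i.e. 24 = 16 + 8.
345^1 ≡ 345 (mod 545)
345^2 ≡ 345^2 = 119025 ≡ 215 (mod 545)
345^4 ≡ 215^2 = 46225 ≡ 445 (mod 545)
345^8 ≡ 445^2 = 198025 ≡ 190 (mod 545)
345^16 ≡ 190^2 = 36100 ≡ 130 (mod 545)
345^24 = 345^16 × 345^8 ≡ 130 × 190 (mod 545).
130 × 190 = 24700 ≡ 175 (mod 545).

175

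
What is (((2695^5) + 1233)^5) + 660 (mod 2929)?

1020

(2695)^5 ≡ 1505 (mod 2929)
1505 + 1233 = 2738
(2738)^5 ≡ 360 (mod 2929)
360 + 660 = 1020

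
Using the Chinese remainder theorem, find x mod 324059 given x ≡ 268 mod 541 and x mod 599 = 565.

204225

541⁻¹ mod 599: 541·568 ≡ 1 (mod 599), so 541⁻¹ ≡ 568.
x = 268 + 541·((565 − 268)·568 mod 599) = 268 + 541·377 = 204225.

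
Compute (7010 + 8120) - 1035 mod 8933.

5162

7010 + 8120 = 15130 ≡ 6197 (mod 8933)
6197 - 1035 = 5162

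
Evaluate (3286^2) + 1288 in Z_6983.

(3286)^2 ≡ 2078 (mod 6983)
2078 + 1288 = 3366

3366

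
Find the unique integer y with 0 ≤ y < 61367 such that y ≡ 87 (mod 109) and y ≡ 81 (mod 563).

109⁻¹ mod 563: 109×31 ≡ 1 (mod 563), so 109⁻¹ ≡ 31.
y = 87 + 109×((81 − 87)×31 mod 563) = 87 + 109×377 = 41180.

41180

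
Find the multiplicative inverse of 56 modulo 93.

5

Run the extended Euclidean algorithm:
93 = 1·56 + 37
56 = 1·37 + 19
37 = 1·19 + 18
19 = 1·18 + 1
18 = 18·1 + 0
gcd(56, 93) = 1, so the inverse exists.
Back-substitute for 1:
1 = 1·19 − 1·18
  = −1·37 + 2·19
  = 2·56 − 3·37
  = −3·93 + 5·56
So 56⁻¹ ≡ 5 (mod 93).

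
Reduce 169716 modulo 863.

568

169716 = 196*863 + 568, so 169716 ≡ 568 (mod 863).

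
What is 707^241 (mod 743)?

136

241 in binary is 11110001, i.e. 241 = 128 + 64 + 32 + 16 + 1.
707^1 ≡ 707 (mod 743)
707^2 ≡ 707^2 = 499849 ≡ 553 (mod 743)
707^4 ≡ 553^2 = 305809 ≡ 436 (mod 743)
707^8 ≡ 436^2 = 190096 ≡ 631 (mod 743)
707^16 ≡ 631^2 = 398161 ≡ 656 (mod 743)
707^32 ≡ 656^2 = 430336 ≡ 139 (mod 743)
707^64 ≡ 139^2 = 19321 ≡ 3 (mod 743)
707^128 ≡ 3^2 = 9 (mod 743)
707^241 = 707^128 × 707^64 × 707^32 × 707^16 × 707^1 ≡ 9 × 3 × 139 × 656 × 707 (mod 743).
Accumulate the product:
9 × 3 = 27
27 × 139 = 3753 ≡ 38
38 × 656 = 24928 ≡ 409
409 × 707 = 289163 ≡ 136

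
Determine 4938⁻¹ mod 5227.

Run the extended Euclidean algorithm:
5227 = 1·4938 + 289
4938 = 17·289 + 25
289 = 11·25 + 14
25 = 1·14 + 11
14 = 1·11 + 3
11 = 3·3 + 2
3 = 1·2 + 1
2 = 2·1 + 0
gcd(4938, 5227) = 1, so the inverse exists.
Back-substitute for 1:
1 = 1·3 − 1·2
  = −1·11 + 4·3
  = 4·14 − 5·11
  = −5·25 + 9·14
  = 9·289 − 104·25
  = −104·4938 + 1777·289
  = 1777·5227 − 1881·4938
So 4938⁻¹ ≡ −1881 ≡ 3346 (mod 5227).

3346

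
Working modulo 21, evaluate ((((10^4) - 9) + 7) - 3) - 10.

(10)^4 ≡ 4 (mod 21)
4 - 9 = -5 ≡ 16 (mod 21)
16 + 7 = 23 ≡ 2 (mod 21)
2 - 3 = -1 ≡ 20 (mod 21)
20 - 10 = 10

10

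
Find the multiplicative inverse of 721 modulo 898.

Apply the Euclidean algorithm and back-substitute:
898 = 1·721 + 177
721 = 4·177 + 13
177 = 13·13 + 8
13 = 1·8 + 5
8 = 1·5 + 3
5 = 1·3 + 2
3 = 1·2 + 1
2 = 2·1 + 0
gcd(721, 898) = 1, so the inverse exists.
Back-substitute for 1:
1 = 1·3 − 1·2
  = −1·5 + 2·3
  = 2·8 − 3·5
  = −3·13 + 5·8
  = 5·177 − 68·13
  = −68·721 + 277·177
  = 277·898 − 345·721
So 721⁻¹ ≡ −345 ≡ 553 (mod 898).

553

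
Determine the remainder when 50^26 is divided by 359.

146

By square-and-multiply:
26 in binary is 11010, i.e. 26 = 16 + 8 + 2.
50^1 ≡ 50 (mod 359)
50^2 ≡ 50^2 = 2500 ≡ 346 (mod 359)
50^4 ≡ 346^2 = 119716 ≡ 169 (mod 359)
50^8 ≡ 169^2 = 28561 ≡ 200 (mod 359)
50^16 ≡ 200^2 = 40000 ≡ 151 (mod 359)
50^26 = 50^16 × 50^8 × 50^2 ≡ 151 × 200 × 346 (mod 359).
Accumulate the product:
151 × 200 = 30200 ≡ 44
44 × 346 = 15224 ≡ 146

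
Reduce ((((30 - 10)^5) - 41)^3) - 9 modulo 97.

10

30 - 10 = 20
(20)^5 ≡ 67 (mod 97)
67 - 41 = 26
(26)^3 ≡ 19 (mod 97)
19 - 9 = 10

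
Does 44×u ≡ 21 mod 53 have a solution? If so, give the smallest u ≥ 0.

gcd(44, 53) = 1, so a unique solution mod 53 exists.
44⁻¹ ≡ 47 (mod 53).
u ≡ 47×21 ≡ 33 (mod 53).

33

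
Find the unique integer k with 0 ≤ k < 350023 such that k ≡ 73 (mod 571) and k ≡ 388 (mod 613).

170802

571⁻¹ mod 613: 571*540 ≡ 1 (mod 613), so 571⁻¹ ≡ 540.
k = 73 + 571*((388 − 73)*540 mod 613) = 73 + 571*299 = 170802.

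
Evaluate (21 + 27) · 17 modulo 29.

4

21 + 27 = 48 ≡ 19 (mod 29)
19 · 17 = 323 ≡ 4 (mod 29)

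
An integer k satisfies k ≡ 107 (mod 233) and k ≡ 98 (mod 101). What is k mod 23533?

233⁻¹ mod 101: 233*88 ≡ 1 (mod 101), so 233⁻¹ ≡ 88.
k = 107 + 233*((98 − 107)*88 mod 101) = 107 + 233*16 = 3835.

3835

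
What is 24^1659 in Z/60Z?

1659 in binary is 11001111011, i.e. 1659 = 1024 + 512 + 64 + 32 + 16 + 8 + 2 + 1.
24^1 ≡ 24 (mod 60)
24^2 ≡ 24^2 = 576 ≡ 36 (mod 60)
24^4 ≡ 36^2 = 1296 ≡ 36 (mod 60)
24^8 ≡ 36^2 = 1296 ≡ 36 (mod 60)
24^16 ≡ 36^2 = 1296 ≡ 36 (mod 60)
24^32 ≡ 36^2 = 1296 ≡ 36 (mod 60)
24^64 ≡ 36^2 = 1296 ≡ 36 (mod 60)
24^128 ≡ 36^2 = 1296 ≡ 36 (mod 60)
24^256 ≡ 36^2 = 1296 ≡ 36 (mod 60)
24^512 ≡ 36^2 = 1296 ≡ 36 (mod 60)
24^1024 ≡ 36^2 = 1296 ≡ 36 (mod 60)
24^1659 = 24^1024 × 24^512 × 24^64 × 24^32 × 24^16 × 24^8 × 24^2 × 24^1 ≡ 36 × 36 × 36 × 36 × 36 × 36 × 36 × 24 (mod 60).
Accumulate the product:
36 × 36 = 1296 ≡ 36
36 × 36 = 1296 ≡ 36
36 × 36 = 1296 ≡ 36
36 × 36 = 1296 ≡ 36
36 × 36 = 1296 ≡ 36
36 × 36 = 1296 ≡ 36
36 × 24 = 864 ≡ 24

24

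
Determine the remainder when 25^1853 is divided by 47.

16

1853 in binary is 11100111101, i.e. 1853 = 1024 + 512 + 256 + 32 + 16 + 8 + 4 + 1.
25^1 ≡ 25 (mod 47)
25^2 ≡ 25^2 = 625 ≡ 14 (mod 47)
25^4 ≡ 14^2 = 196 ≡ 8 (mod 47)
25^8 ≡ 8^2 = 64 ≡ 17 (mod 47)
25^16 ≡ 17^2 = 289 ≡ 7 (mod 47)
25^32 ≡ 7^2 = 49 ≡ 2 (mod 47)
25^64 ≡ 2^2 = 4 (mod 47)
25^128 ≡ 4^2 = 16 (mod 47)
25^256 ≡ 16^2 = 256 ≡ 21 (mod 47)
25^512 ≡ 21^2 = 441 ≡ 18 (mod 47)
25^1024 ≡ 18^2 = 324 ≡ 42 (mod 47)
25^1853 = 25^1024 · 25^512 · 25^256 · 25^32 · 25^16 · 25^8 · 25^4 · 25^1 ≡ 42 · 18 · 21 · 2 · 7 · 17 · 8 · 25 (mod 47).
Accumulate the product:
42 · 18 = 756 ≡ 4
4 · 21 = 84 ≡ 37
37 · 2 = 74 ≡ 27
27 · 7 = 189 ≡ 1
1 · 17 = 17
17 · 8 = 136 ≡ 42
42 · 25 = 1050 ≡ 16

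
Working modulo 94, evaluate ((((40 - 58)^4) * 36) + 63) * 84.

52

40 - 58 = -18 ≡ 76 (mod 94)
(76)^4 ≡ 72 (mod 94)
72 * 36 = 2592 ≡ 54 (mod 94)
54 + 63 = 117 ≡ 23 (mod 94)
23 * 84 = 1932 ≡ 52 (mod 94)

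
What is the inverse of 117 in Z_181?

181 = 1·117 + 64
117 = 1·64 + 53
64 = 1·53 + 11
53 = 4·11 + 9
11 = 1·9 + 2
9 = 4·2 + 1
2 = 2·1 + 0
gcd(117, 181) = 1, so the inverse exists.
Bézout: 1 = −53·181 + 82·117.
So 117⁻¹ ≡ 82 (mod 181).

82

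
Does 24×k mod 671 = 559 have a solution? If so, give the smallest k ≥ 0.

219

gcd(24, 671) = 1, so a unique solution mod 671 exists.
24⁻¹ ≡ 28 (mod 671).
k ≡ 28×559 ≡ 219 (mod 671).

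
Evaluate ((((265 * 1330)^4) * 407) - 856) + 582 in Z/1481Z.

265 * 1330 = 352450 ≡ 1453 (mod 1481)
(1453)^4 ≡ 41 (mod 1481)
41 * 407 = 16687 ≡ 396 (mod 1481)
396 - 856 = -460 ≡ 1021 (mod 1481)
1021 + 582 = 1603 ≡ 122 (mod 1481)

122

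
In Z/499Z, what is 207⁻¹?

135

Apply the Euclidean algorithm and back-substitute:
499 = 2*207 + 85
207 = 2*85 + 37
85 = 2*37 + 11
37 = 3*11 + 4
11 = 2*4 + 3
4 = 1*3 + 1
3 = 3*1 + 0
gcd(207, 499) = 1, so the inverse exists.
Bézout: 1 = −56*499 + 135*207.
So 207⁻¹ ≡ 135 (mod 499).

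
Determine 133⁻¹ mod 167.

167 = 1·133 + 34
133 = 3·34 + 31
34 = 1·31 + 3
31 = 10·3 + 1
3 = 3·1 + 0
gcd(133, 167) = 1, so the inverse exists.
Bézout: 1 = −43·167 + 54·133.
So 133⁻¹ ≡ 54 (mod 167).

54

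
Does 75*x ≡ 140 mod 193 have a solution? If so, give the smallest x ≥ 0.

182

gcd(75, 193) = 1, so a unique solution mod 193 exists.
75⁻¹ ≡ 175 (mod 193).
x ≡ 175*140 ≡ 182 (mod 193).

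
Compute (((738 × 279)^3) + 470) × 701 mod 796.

738 × 279 = 205902 ≡ 534 (mod 796)
(534)^3 ≡ 96 (mod 796)
96 + 470 = 566
566 × 701 = 396766 ≡ 358 (mod 796)

358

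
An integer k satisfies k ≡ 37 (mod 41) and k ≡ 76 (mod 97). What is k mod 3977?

2210

41⁻¹ mod 97: 41×71 ≡ 1 (mod 97), so 41⁻¹ ≡ 71.
k = 37 + 41×((76 − 37)×71 mod 97) = 37 + 41×53 = 2210.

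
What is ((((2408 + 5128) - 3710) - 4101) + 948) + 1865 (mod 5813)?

2538

2408 + 5128 = 7536 ≡ 1723 (mod 5813)
1723 - 3710 = -1987 ≡ 3826 (mod 5813)
3826 - 4101 = -275 ≡ 5538 (mod 5813)
5538 + 948 = 6486 ≡ 673 (mod 5813)
673 + 1865 = 2538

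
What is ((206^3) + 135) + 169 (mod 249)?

(206)^3 ≡ 173 (mod 249)
173 + 135 = 308 ≡ 59 (mod 249)
59 + 169 = 228

228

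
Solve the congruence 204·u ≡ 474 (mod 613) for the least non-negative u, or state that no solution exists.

417

gcd(204, 613) = 1, so a unique solution mod 613 exists.
204⁻¹ ≡ 610 (mod 613).
u ≡ 610·474 ≡ 417 (mod 613).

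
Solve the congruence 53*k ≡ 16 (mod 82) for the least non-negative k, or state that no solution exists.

56

gcd(53, 82) = 1, so a unique solution mod 82 exists.
53⁻¹ ≡ 65 (mod 82).
k ≡ 65*16 ≡ 56 (mod 82).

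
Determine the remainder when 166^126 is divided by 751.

64

166^1 ≡ 166 (mod 751)
166^2 ≡ 166^2 = 27556 ≡ 520 (mod 751)
166^4 ≡ 520^2 = 270400 ≡ 40 (mod 751)
166^8 ≡ 40^2 = 1600 ≡ 98 (mod 751)
166^16 ≡ 98^2 = 9604 ≡ 592 (mod 751)
166^32 ≡ 592^2 = 350464 ≡ 498 (mod 751)
166^64 ≡ 498^2 = 248004 ≡ 174 (mod 751)
166^126 = 166^64 × 166^32 × 166^16 × 166^8 × 166^4 × 166^2 ≡ 174 × 498 × 592 × 98 × 40 × 520 (mod 751).
Accumulate the product:
174 × 498 = 86652 ≡ 287
287 × 592 = 169904 ≡ 178
178 × 98 = 17444 ≡ 171
171 × 40 = 6840 ≡ 81
81 × 520 = 42120 ≡ 64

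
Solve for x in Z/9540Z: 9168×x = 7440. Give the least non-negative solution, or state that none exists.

775

gcd(9168, 9540) = 12, and 12 | 7440, so solutions exist.
Divide through by 12: 764×x ≡ 620 (mod 795).
764⁻¹ ≡ 359 (mod 795).
x ≡ 359×620 ≡ 775 (mod 795).
The smallest non-negative solution is x = 775.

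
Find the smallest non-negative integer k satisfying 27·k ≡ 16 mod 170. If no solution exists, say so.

gcd(27, 170) = 1, so a unique solution mod 170 exists.
27⁻¹ ≡ 63 (mod 170).
k ≡ 63·16 ≡ 158 (mod 170).

158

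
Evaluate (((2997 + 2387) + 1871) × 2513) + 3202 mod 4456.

2997 + 2387 = 5384 ≡ 928 (mod 4456)
928 + 1871 = 2799
2799 × 2513 = 7033887 ≡ 2319 (mod 4456)
2319 + 3202 = 5521 ≡ 1065 (mod 4456)

1065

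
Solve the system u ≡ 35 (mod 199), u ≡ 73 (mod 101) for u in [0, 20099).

199⁻¹ mod 101: 199*67 ≡ 1 (mod 101), so 199⁻¹ ≡ 67.
u = 35 + 199*((73 − 35)*67 mod 101) = 35 + 199*21 = 4214.
Check: 4214 mod 199 = 35, 4214 mod 101 = 73. ✓

4214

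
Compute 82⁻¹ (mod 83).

82

Run the extended Euclidean algorithm:
83 = 1·82 + 1
82 = 82·1 + 0
gcd(82, 83) = 1, so the inverse exists.
Back-substitute for 1:
1 = 1·83 − 1·82
So 82⁻¹ ≡ −1 ≡ 82 (mod 83).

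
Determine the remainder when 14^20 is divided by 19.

6

14^1 ≡ 14 (mod 19)
14^2 ≡ 14^2 = 196 ≡ 6 (mod 19)
14^4 ≡ 6^2 = 36 ≡ 17 (mod 19)
14^8 ≡ 17^2 = 289 ≡ 4 (mod 19)
14^16 ≡ 4^2 = 16 (mod 19)
14^20 = 14^16 * 14^4 ≡ 16 * 17 (mod 19).
16 * 17 = 272 ≡ 6 (mod 19).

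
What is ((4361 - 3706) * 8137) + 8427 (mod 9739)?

1190

4361 - 3706 = 655
655 * 8137 = 5329735 ≡ 2502 (mod 9739)
2502 + 8427 = 10929 ≡ 1190 (mod 9739)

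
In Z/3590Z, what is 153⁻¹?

657

3590 = 23*153 + 71
153 = 2*71 + 11
71 = 6*11 + 5
11 = 2*5 + 1
5 = 5*1 + 0
gcd(153, 3590) = 1, so the inverse exists.
Back-substitute for 1:
1 = 1*11 − 2*5
  = −2*71 + 13*11
  = 13*153 − 28*71
  = −28*3590 + 657*153
So 153⁻¹ ≡ 657 (mod 3590).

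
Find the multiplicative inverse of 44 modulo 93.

By the extended Euclidean algorithm:
93 = 2×44 + 5
44 = 8×5 + 4
5 = 1×4 + 1
4 = 4×1 + 0
gcd(44, 93) = 1, so the inverse exists.
Back-substitute for 1:
1 = 1×5 − 1×4
  = −1×44 + 9×5
  = 9×93 − 19×44
So 44⁻¹ ≡ −19 ≡ 74 (mod 93).

74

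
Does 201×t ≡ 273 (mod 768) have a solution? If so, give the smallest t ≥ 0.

gcd(201, 768) = 3, and 3 | 273, so solutions exist.
Divide through by 3: 67×t ≡ 91 (mod 256).
67⁻¹ ≡ 107 (mod 256).
t ≡ 107×91 ≡ 9 (mod 256).
The smallest non-negative solution is t = 9.

9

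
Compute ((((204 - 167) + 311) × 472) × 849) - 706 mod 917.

204 - 167 = 37
37 + 311 = 348
348 × 472 = 164256 ≡ 113 (mod 917)
113 × 849 = 95937 ≡ 569 (mod 917)
569 - 706 = -137 ≡ 780 (mod 917)

780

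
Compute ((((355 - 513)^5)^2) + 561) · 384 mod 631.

138

355 - 513 = -158 ≡ 473 (mod 631)
(473)^5 ≡ 517 (mod 631)
(517)^2 ≡ 376 (mod 631)
376 + 561 = 937 ≡ 306 (mod 631)
306 · 384 = 117504 ≡ 138 (mod 631)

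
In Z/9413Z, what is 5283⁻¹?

996

By the extended Euclidean algorithm:
9413 = 1×5283 + 4130
5283 = 1×4130 + 1153
4130 = 3×1153 + 671
1153 = 1×671 + 482
671 = 1×482 + 189
482 = 2×189 + 104
189 = 1×104 + 85
104 = 1×85 + 19
85 = 4×19 + 9
19 = 2×9 + 1
9 = 9×1 + 0
gcd(5283, 9413) = 1, so the inverse exists.
Back-substitute for 1:
1 = 1×19 − 2×9
  = −2×85 + 9×19
  = 9×104 − 11×85
  = −11×189 + 20×104
  = 20×482 − 51×189
  = −51×671 + 71×482
  = 71×1153 − 122×671
  = −122×4130 + 437×1153
  = 437×5283 − 559×4130
  = −559×9413 + 996×5283
So 5283⁻¹ ≡ 996 (mod 9413).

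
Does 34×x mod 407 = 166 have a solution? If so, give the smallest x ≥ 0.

gcd(34, 407) = 1, so a unique solution mod 407 exists.
34⁻¹ ≡ 12 (mod 407).
x ≡ 12×166 ≡ 364 (mod 407).

364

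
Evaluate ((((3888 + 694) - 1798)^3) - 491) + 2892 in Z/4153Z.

3888 + 694 = 4582 ≡ 429 (mod 4153)
429 - 1798 = -1369 ≡ 2784 (mod 4153)
(2784)^3 ≡ 1144 (mod 4153)
1144 - 491 = 653
653 + 2892 = 3545

3545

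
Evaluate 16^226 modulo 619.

16^1 ≡ 16 (mod 619)
16^2 ≡ 16^2 = 256 (mod 619)
16^4 ≡ 256^2 = 65536 ≡ 541 (mod 619)
16^8 ≡ 541^2 = 292681 ≡ 513 (mod 619)
16^16 ≡ 513^2 = 263169 ≡ 94 (mod 619)
16^32 ≡ 94^2 = 8836 ≡ 170 (mod 619)
16^64 ≡ 170^2 = 28900 ≡ 426 (mod 619)
16^128 ≡ 426^2 = 181476 ≡ 109 (mod 619)
16^226 = 16^128 × 16^64 × 16^32 × 16^2 ≡ 109 × 426 × 170 × 256 (mod 619).
Accumulate the product:
109 × 426 = 46434 ≡ 9
9 × 170 = 1530 ≡ 292
292 × 256 = 74752 ≡ 472

472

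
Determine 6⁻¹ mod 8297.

1383

Apply the Euclidean algorithm and back-substitute:
8297 = 1382×6 + 5
6 = 1×5 + 1
5 = 5×1 + 0
gcd(6, 8297) = 1, so the inverse exists.
Bézout: 1 = −1×8297 + 1383×6.
So 6⁻¹ ≡ 1383 (mod 8297).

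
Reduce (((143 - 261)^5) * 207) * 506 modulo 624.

480

143 - 261 = -118 ≡ 506 (mod 624)
(506)^5 ≡ 272 (mod 624)
272 * 207 = 56304 ≡ 144 (mod 624)
144 * 506 = 72864 ≡ 480 (mod 624)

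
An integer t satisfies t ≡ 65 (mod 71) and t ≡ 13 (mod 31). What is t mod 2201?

633

71⁻¹ mod 31: 71*7 ≡ 1 (mod 31), so 71⁻¹ ≡ 7.
t = 65 + 71*((13 − 65)*7 mod 31) = 65 + 71*8 = 633.
Check: 633 mod 71 = 65, 633 mod 31 = 13. ✓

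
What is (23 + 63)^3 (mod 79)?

27

23 + 63 = 86 ≡ 7 (mod 79)
(7)^3 ≡ 27 (mod 79)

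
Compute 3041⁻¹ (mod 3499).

3499 = 1·3041 + 458
3041 = 6·458 + 293
458 = 1·293 + 165
293 = 1·165 + 128
165 = 1·128 + 37
128 = 3·37 + 17
37 = 2·17 + 3
17 = 5·3 + 2
3 = 1·2 + 1
2 = 2·1 + 0
gcd(3041, 3499) = 1, so the inverse exists.
Back-substitute for 1:
1 = 1·3 − 1·2
  = −1·17 + 6·3
  = 6·37 − 13·17
  = −13·128 + 45·37
  = 45·165 − 58·128
  = −58·293 + 103·165
  = 103·458 − 161·293
  = −161·3041 + 1069·458
  = 1069·3499 − 1230·3041
So 3041⁻¹ ≡ −1230 ≡ 2269 (mod 3499).

2269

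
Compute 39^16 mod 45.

36

39^1 ≡ 39 (mod 45)
39^2 ≡ 39^2 = 1521 ≡ 36 (mod 45)
39^4 ≡ 36^2 = 1296 ≡ 36 (mod 45)
39^8 ≡ 36^2 = 1296 ≡ 36 (mod 45)
39^16 ≡ 36^2 = 1296 ≡ 36 (mod 45)
So 39^16 ≡ 36 (mod 45).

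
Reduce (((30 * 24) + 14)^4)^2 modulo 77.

71

30 * 24 = 720 ≡ 27 (mod 77)
27 + 14 = 41
(41)^4 ≡ 15 (mod 77)
(15)^2 ≡ 71 (mod 77)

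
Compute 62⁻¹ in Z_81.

17

By the extended Euclidean algorithm:
81 = 1·62 + 19
62 = 3·19 + 5
19 = 3·5 + 4
5 = 1·4 + 1
4 = 4·1 + 0
gcd(62, 81) = 1, so the inverse exists.
Back-substitute for 1:
1 = 1·5 − 1·4
  = −1·19 + 4·5
  = 4·62 − 13·19
  = −13·81 + 17·62
So 62⁻¹ ≡ 17 (mod 81).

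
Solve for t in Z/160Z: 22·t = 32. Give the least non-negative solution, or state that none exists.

gcd(22, 160) = 2, and 2 | 32, so solutions exist.
Divide through by 2: 11·t ≡ 16 mod 80.
11⁻¹ ≡ 51 (mod 80).
t ≡ 51·16 ≡ 16 (mod 80).
The smallest non-negative solution is t = 16.

16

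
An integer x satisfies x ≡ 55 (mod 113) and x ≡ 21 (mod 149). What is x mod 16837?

10451

113⁻¹ mod 149: 113·120 ≡ 1 (mod 149), so 113⁻¹ ≡ 120.
x = 55 + 113·((21 − 55)·120 mod 149) = 55 + 113·92 = 10451.
Check: 10451 mod 113 = 55, 10451 mod 149 = 21. ✓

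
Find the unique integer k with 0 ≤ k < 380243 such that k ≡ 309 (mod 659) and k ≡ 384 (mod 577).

659⁻¹ mod 577: 659*190 ≡ 1 (mod 577), so 659⁻¹ ≡ 190.
k = 309 + 659*((384 − 309)*190 mod 577) = 309 + 659*402 = 265227.

265227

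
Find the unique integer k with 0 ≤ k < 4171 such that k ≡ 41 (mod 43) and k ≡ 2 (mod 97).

2621

43⁻¹ mod 97: 43·88 ≡ 1 (mod 97), so 43⁻¹ ≡ 88.
k = 41 + 43·((2 − 41)·88 mod 97) = 41 + 43·60 = 2621.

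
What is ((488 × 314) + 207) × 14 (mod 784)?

488 × 314 = 153232 ≡ 352 (mod 784)
352 + 207 = 559
559 × 14 = 7826 ≡ 770 (mod 784)

770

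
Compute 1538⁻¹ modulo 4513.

4513 = 2×1538 + 1437
1538 = 1×1437 + 101
1437 = 14×101 + 23
101 = 4×23 + 9
23 = 2×9 + 5
9 = 1×5 + 4
5 = 1×4 + 1
4 = 4×1 + 0
gcd(1538, 4513) = 1, so the inverse exists.
Bézout: 1 = 335×4513 − 983×1538.
So 1538⁻¹ ≡ −983 ≡ 3530 (mod 4513).

3530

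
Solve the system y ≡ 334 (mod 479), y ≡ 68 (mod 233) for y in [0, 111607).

479⁻¹ mod 233: 479*18 ≡ 1 (mod 233), so 479⁻¹ ≡ 18.
y = 334 + 479*((68 − 334)*18 mod 233) = 334 + 479*105 = 50629.
Check: 50629 mod 479 = 334, 50629 mod 233 = 68. ✓

50629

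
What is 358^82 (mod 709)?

82 in binary is 1010010, i.e. 82 = 64 + 16 + 2.
358^1 ≡ 358 (mod 709)
358^2 ≡ 358^2 = 128164 ≡ 544 (mod 709)
358^4 ≡ 544^2 = 295936 ≡ 283 (mod 709)
358^8 ≡ 283^2 = 80089 ≡ 681 (mod 709)
358^16 ≡ 681^2 = 463761 ≡ 75 (mod 709)
358^32 ≡ 75^2 = 5625 ≡ 662 (mod 709)
358^64 ≡ 662^2 = 438244 ≡ 82 (mod 709)
358^82 = 358^64 · 358^16 · 358^2 ≡ 82 · 75 · 544 (mod 709).
Accumulate the product:
82 · 75 = 6150 ≡ 478
478 · 544 = 260032 ≡ 538

538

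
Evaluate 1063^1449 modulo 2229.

1449 in binary is 10110101001, i.e. 1449 = 1024 + 256 + 128 + 32 + 8 + 1.
1063^1 ≡ 1063 (mod 2229)
1063^2 ≡ 1063^2 = 1129969 ≡ 2095 (mod 2229)
1063^4 ≡ 2095^2 = 4389025 ≡ 124 (mod 2229)
1063^8 ≡ 124^2 = 15376 ≡ 2002 (mod 2229)
1063^16 ≡ 2002^2 = 4008004 ≡ 262 (mod 2229)
1063^32 ≡ 262^2 = 68644 ≡ 1774 (mod 2229)
1063^64 ≡ 1774^2 = 3147076 ≡ 1957 (mod 2229)
1063^128 ≡ 1957^2 = 3829849 ≡ 427 (mod 2229)
1063^256 ≡ 427^2 = 182329 ≡ 1780 (mod 2229)
1063^512 ≡ 1780^2 = 3168400 ≡ 991 (mod 2229)
1063^1024 ≡ 991^2 = 982081 ≡ 1321 (mod 2229)
1063^1449 = 1063^1024 × 1063^256 × 1063^128 × 1063^32 × 1063^8 × 1063^1 ≡ 1321 × 1780 × 427 × 1774 × 2002 × 1063 (mod 2229).
Accumulate the product:
1321 × 1780 = 2351380 ≡ 2014
2014 × 427 = 859978 ≡ 1813
1813 × 1774 = 3216262 ≡ 2044
2044 × 2002 = 4092088 ≡ 1873
1873 × 1063 = 1990999 ≡ 502

502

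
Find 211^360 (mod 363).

360 in binary is 101101000, i.e. 360 = 256 + 64 + 32 + 8.
211^1 ≡ 211 (mod 363)
211^2 ≡ 211^2 = 44521 ≡ 235 (mod 363)
211^4 ≡ 235^2 = 55225 ≡ 49 (mod 363)
211^8 ≡ 49^2 = 2401 ≡ 223 (mod 363)
211^16 ≡ 223^2 = 49729 ≡ 361 (mod 363)
211^32 ≡ 361^2 = 130321 ≡ 4 (mod 363)
211^64 ≡ 4^2 = 16 (mod 363)
211^128 ≡ 16^2 = 256 (mod 363)
211^256 ≡ 256^2 = 65536 ≡ 196 (mod 363)
211^360 = 211^256 × 211^64 × 211^32 × 211^8 ≡ 196 × 16 × 4 × 223 (mod 363).
Accumulate the product:
196 × 16 = 3136 ≡ 232
232 × 4 = 928 ≡ 202
202 × 223 = 45046 ≡ 34

34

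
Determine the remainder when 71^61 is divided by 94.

61 in binary is 111101, i.e. 61 = 32 + 16 + 8 + 4 + 1.
71^1 ≡ 71 (mod 94)
71^2 ≡ 71^2 = 5041 ≡ 59 (mod 94)
71^4 ≡ 59^2 = 3481 ≡ 3 (mod 94)
71^8 ≡ 3^2 = 9 (mod 94)
71^16 ≡ 9^2 = 81 (mod 94)
71^32 ≡ 81^2 = 6561 ≡ 75 (mod 94)
71^61 = 71^32 × 71^16 × 71^8 × 71^4 × 71^1 ≡ 75 × 81 × 9 × 3 × 71 (mod 94).
Accumulate the product:
75 × 81 = 6075 ≡ 59
59 × 9 = 531 ≡ 61
61 × 3 = 183 ≡ 89
89 × 71 = 6319 ≡ 21

21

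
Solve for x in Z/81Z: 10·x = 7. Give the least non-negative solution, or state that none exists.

25

gcd(10, 81) = 1, so a unique solution mod 81 exists.
10⁻¹ ≡ 73 (mod 81).
x ≡ 73·7 ≡ 25 (mod 81).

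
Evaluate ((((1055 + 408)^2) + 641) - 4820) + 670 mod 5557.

2972

1055 + 408 = 1463
(1463)^2 ≡ 924 (mod 5557)
924 + 641 = 1565
1565 - 4820 = -3255 ≡ 2302 (mod 5557)
2302 + 670 = 2972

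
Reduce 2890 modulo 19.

2890 = 152*19 + 2, so 2890 ≡ 2 (mod 19).

2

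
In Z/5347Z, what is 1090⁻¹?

Run the extended Euclidean algorithm:
5347 = 4×1090 + 987
1090 = 1×987 + 103
987 = 9×103 + 60
103 = 1×60 + 43
60 = 1×43 + 17
43 = 2×17 + 9
17 = 1×9 + 8
9 = 1×8 + 1
8 = 8×1 + 0
gcd(1090, 5347) = 1, so the inverse exists.
Bézout: 1 = −127×5347 + 623×1090.
So 1090⁻¹ ≡ 623 (mod 5347).

623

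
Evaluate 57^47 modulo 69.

66

57^1 ≡ 57 (mod 69)
57^2 ≡ 57^2 = 3249 ≡ 6 (mod 69)
57^4 ≡ 6^2 = 36 (mod 69)
57^8 ≡ 36^2 = 1296 ≡ 54 (mod 69)
57^16 ≡ 54^2 = 2916 ≡ 18 (mod 69)
57^32 ≡ 18^2 = 324 ≡ 48 (mod 69)
57^47 = 57^32 · 57^8 · 57^4 · 57^2 · 57^1 ≡ 48 · 54 · 36 · 6 · 57 (mod 69).
Accumulate the product:
48 · 54 = 2592 ≡ 39
39 · 36 = 1404 ≡ 24
24 · 6 = 144 ≡ 6
6 · 57 = 342 ≡ 66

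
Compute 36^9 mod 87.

9 in binary is 1001, i.e. 9 = 8 + 1.
36^1 ≡ 36 (mod 87)
36^2 ≡ 36^2 = 1296 ≡ 78 (mod 87)
36^4 ≡ 78^2 = 6084 ≡ 81 (mod 87)
36^8 ≡ 81^2 = 6561 ≡ 36 (mod 87)
36^9 = 36^8 * 36^1 ≡ 36 * 36 (mod 87).
36 * 36 = 1296 ≡ 78 (mod 87).

78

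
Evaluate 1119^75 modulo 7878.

5565

By square-and-multiply:
75 in binary is 1001011, i.e. 75 = 64 + 8 + 2 + 1.
1119^1 ≡ 1119 (mod 7878)
1119^2 ≡ 1119^2 = 1252161 ≡ 7437 (mod 7878)
1119^4 ≡ 7437^2 = 55308969 ≡ 5409 (mod 7878)
1119^8 ≡ 5409^2 = 29257281 ≡ 6267 (mod 7878)
1119^16 ≡ 6267^2 = 39275289 ≡ 3459 (mod 7878)
1119^32 ≡ 3459^2 = 11964681 ≡ 5877 (mod 7878)
1119^64 ≡ 5877^2 = 34539129 ≡ 1977 (mod 7878)
1119^75 = 1119^64 × 1119^8 × 1119^2 × 1119^1 ≡ 1977 × 6267 × 7437 × 1119 (mod 7878).
Accumulate the product:
1977 × 6267 = 12389859 ≡ 5643
5643 × 7437 = 41966991 ≡ 885
885 × 1119 = 990315 ≡ 5565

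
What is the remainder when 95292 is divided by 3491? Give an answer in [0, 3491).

1035

95292 = 27·3491 + 1035, so 95292 ≡ 1035 (mod 3491).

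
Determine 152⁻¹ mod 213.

Run the extended Euclidean algorithm:
213 = 1*152 + 61
152 = 2*61 + 30
61 = 2*30 + 1
30 = 30*1 + 0
gcd(152, 213) = 1, so the inverse exists.
Bézout: 1 = 5*213 − 7*152.
So 152⁻¹ ≡ −7 ≡ 206 (mod 213).

206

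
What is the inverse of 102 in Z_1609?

1120

By the extended Euclidean algorithm:
1609 = 15·102 + 79
102 = 1·79 + 23
79 = 3·23 + 10
23 = 2·10 + 3
10 = 3·3 + 1
3 = 3·1 + 0
gcd(102, 1609) = 1, so the inverse exists.
Bézout: 1 = 31·1609 − 489·102.
So 102⁻¹ ≡ −489 ≡ 1120 (mod 1609).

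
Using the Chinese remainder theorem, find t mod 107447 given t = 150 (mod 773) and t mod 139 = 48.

773⁻¹ mod 139: 773·41 ≡ 1 (mod 139), so 773⁻¹ ≡ 41.
t = 150 + 773·((48 − 150)·41 mod 139) = 150 + 773·127 = 98321.
Check: 98321 mod 773 = 150, 98321 mod 139 = 48. ✓

98321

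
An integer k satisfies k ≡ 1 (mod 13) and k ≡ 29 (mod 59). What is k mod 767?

13⁻¹ mod 59: 13*50 ≡ 1 (mod 59), so 13⁻¹ ≡ 50.
k = 1 + 13*((29 − 1)*50 mod 59) = 1 + 13*43 = 560.

560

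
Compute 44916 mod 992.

276

44916 = 45*992 + 276, so 44916 ≡ 276 (mod 992).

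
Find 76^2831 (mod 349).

205

Compute successive squares:
76^1 ≡ 76 (mod 349)
76^2 ≡ 76^2 = 5776 ≡ 192 (mod 349)
76^4 ≡ 192^2 = 36864 ≡ 219 (mod 349)
76^8 ≡ 219^2 = 47961 ≡ 148 (mod 349)
76^16 ≡ 148^2 = 21904 ≡ 266 (mod 349)
76^32 ≡ 266^2 = 70756 ≡ 258 (mod 349)
76^64 ≡ 258^2 = 66564 ≡ 254 (mod 349)
76^128 ≡ 254^2 = 64516 ≡ 300 (mod 349)
76^256 ≡ 300^2 = 90000 ≡ 307 (mod 349)
76^512 ≡ 307^2 = 94249 ≡ 19 (mod 349)
76^1024 ≡ 19^2 = 361 ≡ 12 (mod 349)
76^2048 ≡ 12^2 = 144 (mod 349)
76^2831 = 76^2048 * 76^512 * 76^256 * 76^8 * 76^4 * 76^2 * 76^1 ≡ 144 * 19 * 307 * 148 * 219 * 192 * 76 (mod 349).
Accumulate the product:
144 * 19 = 2736 ≡ 293
293 * 307 = 89951 ≡ 258
258 * 148 = 38184 ≡ 143
143 * 219 = 31317 ≡ 256
256 * 192 = 49152 ≡ 292
292 * 76 = 22192 ≡ 205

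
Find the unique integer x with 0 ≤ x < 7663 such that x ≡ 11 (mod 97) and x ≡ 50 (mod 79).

97⁻¹ mod 79: 97*22 ≡ 1 (mod 79), so 97⁻¹ ≡ 22.
x = 11 + 97*((50 − 11)*22 mod 79) = 11 + 97*68 = 6607.
Check: 6607 mod 97 = 11, 6607 mod 79 = 50. ✓

6607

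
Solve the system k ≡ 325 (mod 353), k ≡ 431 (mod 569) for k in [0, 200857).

353⁻¹ mod 569: 353*108 ≡ 1 (mod 569), so 353⁻¹ ≡ 108.
k = 325 + 353*((431 − 325)*108 mod 569) = 325 + 353*68 = 24329.

24329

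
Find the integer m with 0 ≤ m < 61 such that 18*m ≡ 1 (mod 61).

17

61 = 3·18 + 7
18 = 2·7 + 4
7 = 1·4 + 3
4 = 1·3 + 1
3 = 3·1 + 0
gcd(18, 61) = 1, so the inverse exists.
Bézout: 1 = −5·61 + 17·18.
So 18⁻¹ ≡ 17 (mod 61).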